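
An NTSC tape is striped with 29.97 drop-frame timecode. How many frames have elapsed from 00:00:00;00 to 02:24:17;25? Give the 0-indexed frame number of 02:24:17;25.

As if non-drop at 30 labels/s: (2 × 3600 + 24 × 60 + 17) × 30 + 25 = 259735.
Minute boundaries passed: 144; those not divisible by 10: 144 − 14 = 130; dropped labels = 2 × 130 = 260.
Actual frame index = 259735 − 260 = 259475.

259475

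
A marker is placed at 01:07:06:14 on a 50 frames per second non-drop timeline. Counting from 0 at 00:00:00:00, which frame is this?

Total seconds to the label: (1 × 3600 + 7 × 60 + 6) = 4026.
Frame index = 4026 × 50 + 14 = 201314.

201314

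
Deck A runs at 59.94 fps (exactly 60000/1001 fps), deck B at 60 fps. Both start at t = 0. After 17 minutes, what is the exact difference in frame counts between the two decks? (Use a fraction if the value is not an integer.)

61200/1001 frames

17 min = 1020 s.
A emits 60000/1001 × 1020 = 61200000/1001 frames; B emits 60 × 1020 = 61200.
Difference = 61200/1001 frames (≈ 61.1389); B is ahead of A.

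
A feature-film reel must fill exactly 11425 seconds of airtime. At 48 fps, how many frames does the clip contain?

548400 frames

Frames = 11425 × 48 = 548400.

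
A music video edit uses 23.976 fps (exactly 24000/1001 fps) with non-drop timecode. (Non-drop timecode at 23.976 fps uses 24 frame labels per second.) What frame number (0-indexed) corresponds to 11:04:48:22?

frame 957334

Total seconds to the label: (11 × 3600 + 4 × 60 + 48) = 39888.
Frame index = 39888 × 24 + 22 = 957334.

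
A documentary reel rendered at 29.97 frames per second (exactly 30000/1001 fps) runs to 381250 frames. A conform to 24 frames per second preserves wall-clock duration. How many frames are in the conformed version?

Target frames = source frames × (target rate / source rate) = 381250 × (24)/(30000/1001) = 381250 × 1001/1250 = 305305.

305305 frames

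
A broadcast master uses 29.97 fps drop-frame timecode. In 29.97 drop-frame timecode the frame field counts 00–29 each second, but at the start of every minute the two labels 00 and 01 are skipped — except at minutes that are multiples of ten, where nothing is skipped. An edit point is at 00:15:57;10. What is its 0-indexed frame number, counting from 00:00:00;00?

28692

Complete 10-minute blocks: 1, each 17982 frames → 17982.
Remaining 5 whole minutes in the current block: 1800 + 4 × 1798 = 8992 frames.
Within the current minute: 57 × 30 + 10 − 2 = 1718 (labels ;00/;01 skipped at this minute). Total = 17982 + 8992 + 1718 = 28692.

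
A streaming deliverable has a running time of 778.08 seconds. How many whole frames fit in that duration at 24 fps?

18673 frames

Frames = 778.08 × 24 = 466848/25 ≈ 18673.9200.
Complete frames: 18673.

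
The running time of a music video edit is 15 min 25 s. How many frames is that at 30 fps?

27750 frames

15 min 25 s = 925 s.
Frames = 925 × 30 = 27750.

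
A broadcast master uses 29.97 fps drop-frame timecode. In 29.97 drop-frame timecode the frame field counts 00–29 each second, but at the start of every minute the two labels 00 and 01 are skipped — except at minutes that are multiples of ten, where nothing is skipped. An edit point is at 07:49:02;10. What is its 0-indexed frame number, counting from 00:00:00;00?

843424

Complete 10-minute blocks: 46, each 17982 frames → 827172.
Remaining 9 whole minutes in the current block: 1800 + 8 × 1798 = 16184 frames.
Within the current minute: 2 × 30 + 10 − 2 = 68 (labels ;00/;01 skipped at this minute). Total = 827172 + 16184 + 68 = 843424.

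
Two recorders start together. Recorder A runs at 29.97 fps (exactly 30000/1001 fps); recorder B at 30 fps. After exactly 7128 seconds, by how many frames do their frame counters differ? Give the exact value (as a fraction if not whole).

19440/91 frames

A emits 30000/1001 × 7128 = 19440000/91 frames; B emits 30 × 7128 = 213840.
Difference = 19440/91 frames (≈ 213.6264); B is ahead of A.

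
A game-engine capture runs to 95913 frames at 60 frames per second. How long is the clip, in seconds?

1598.55 seconds

Running time = 95913 / (60) = 1598.55 s.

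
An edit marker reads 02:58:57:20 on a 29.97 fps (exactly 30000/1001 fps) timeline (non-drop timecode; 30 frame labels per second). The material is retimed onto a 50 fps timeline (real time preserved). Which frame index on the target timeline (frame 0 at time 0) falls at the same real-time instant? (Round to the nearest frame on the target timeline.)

Source frame index: (2×3600 + 58×60 + 57) × 30 + 20 = 322130.
Real time: 322130 / (30000/1001) = 32245213/3000 s.
Target frame: (32245213/3000) × (50) = 32245213/60 ≈ 537420.217 → 537420.

frame 537420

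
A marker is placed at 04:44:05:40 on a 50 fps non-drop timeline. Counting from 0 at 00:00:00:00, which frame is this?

Total seconds to the label: (4 × 3600 + 44 × 60 + 5) = 17045.
Frame index = 17045 × 50 + 40 = 852290.

852290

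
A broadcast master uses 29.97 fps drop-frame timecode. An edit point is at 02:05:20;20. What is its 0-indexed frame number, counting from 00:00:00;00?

Complete 10-minute blocks: 12, each 17982 frames → 215784.
Remaining 5 whole minutes in the current block: 1800 + 4 × 1798 = 8992 frames.
Within the current minute: 20 × 30 + 20 − 2 = 618 (labels ;00/;01 skipped at this minute). Total = 215784 + 8992 + 618 = 225394.

225394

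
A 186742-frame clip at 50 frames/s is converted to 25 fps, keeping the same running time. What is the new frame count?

93371 frames

Target frames = source frames × (target rate / source rate) = 186742 × (25)/(50) = 186742 × 1/2 = 93371.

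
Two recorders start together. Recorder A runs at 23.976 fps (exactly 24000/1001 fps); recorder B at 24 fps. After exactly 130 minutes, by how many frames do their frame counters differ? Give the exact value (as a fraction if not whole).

130 min = 7800 s.
A emits 24000/1001 × 7800 = 14400000/77 frames; B emits 24 × 7800 = 187200.
Difference = 14400/77 frames (≈ 187.0130); B is ahead of A.

14400/77 frames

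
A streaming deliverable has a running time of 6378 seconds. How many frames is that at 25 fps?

159450 frames

Frames = 6378 × 25 = 159450.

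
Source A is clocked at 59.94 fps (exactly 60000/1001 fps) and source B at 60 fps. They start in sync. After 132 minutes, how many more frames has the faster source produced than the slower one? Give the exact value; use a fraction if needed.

132 min = 7920 s.
A emits 60000/1001 × 7920 = 43200000/91 frames; B emits 60 × 7920 = 475200.
Difference = 43200/91 frames (≈ 474.7253); B is ahead of A.

43200/91 frames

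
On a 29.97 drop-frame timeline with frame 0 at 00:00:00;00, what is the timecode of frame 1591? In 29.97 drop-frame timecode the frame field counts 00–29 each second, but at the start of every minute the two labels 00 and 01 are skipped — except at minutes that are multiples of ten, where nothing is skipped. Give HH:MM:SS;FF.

00:00:53;01

Ten DF minutes hold 17982 frames, so frame 1591 lies in block 0 (frames 0–17981) with 1591 frames into that block.
The block's first minute is 1800 frames and the rest 1798 each; 1591 frames reaches minute 0, so 0 × 18 + 0 × 2 = 0 labels have been skipped so far.
Adding those back, label number 1591 + 0 = 1591 at 30 labels/s is 53 s + 1 f = 0 h 0 min 53 s frame 1, i.e. 00:00:53;01.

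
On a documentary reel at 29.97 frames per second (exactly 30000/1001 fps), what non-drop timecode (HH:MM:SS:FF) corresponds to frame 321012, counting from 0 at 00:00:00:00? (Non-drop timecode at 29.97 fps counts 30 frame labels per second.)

321012 ÷ 30 = 10700 full seconds, remainder 12 frames.
10700 s = 2 h 58 min 20 s.
Timecode: 02:58:20:12.

02:58:20:12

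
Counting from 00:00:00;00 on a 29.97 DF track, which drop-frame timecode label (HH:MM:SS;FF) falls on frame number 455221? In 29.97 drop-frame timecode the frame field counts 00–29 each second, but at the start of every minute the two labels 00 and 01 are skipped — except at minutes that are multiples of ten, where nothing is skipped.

04:13:09;07

Ten DF minutes hold 17982 frames, so frame 455221 lies in block 25 (frames 449550–467531) with 5671 frames into that block.
The block's first minute is 1800 frames and the rest 1798 each; 5671 frames reaches minute 3, so 25 × 18 + 3 × 2 = 456 labels have been skipped so far.
Adding those back, label number 455221 + 456 = 455677 at 30 labels/s is 15189 s + 7 f = 4 h 13 min 9 s frame 7, i.e. 04:13:09;07.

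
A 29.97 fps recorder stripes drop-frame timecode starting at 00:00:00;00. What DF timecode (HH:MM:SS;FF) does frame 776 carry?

00:00:25;26

Ten DF minutes hold 17982 frames, so frame 776 lies in block 0 (frames 0–17981) with 776 frames into that block.
The block's first minute is 1800 frames and the rest 1798 each; 776 frames reaches minute 0, so 0 × 18 + 0 × 2 = 0 labels have been skipped so far.
Adding those back, label number 776 + 0 = 776 at 30 labels/s is 25 s + 26 f = 0 h 0 min 25 s frame 26, i.e. 00:00:25;26.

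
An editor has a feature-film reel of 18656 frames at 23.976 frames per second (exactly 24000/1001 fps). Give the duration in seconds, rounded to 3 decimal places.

778.111 seconds

Running time = 18656 × 1001/24000 = 583583/750 s ≈ 778.111 s.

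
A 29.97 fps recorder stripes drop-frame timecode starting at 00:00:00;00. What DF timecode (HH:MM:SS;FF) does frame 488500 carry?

Ten DF minutes hold 17982 frames, so frame 488500 lies in block 27 (frames 485514–503495) with 2986 frames into that block.
The block's first minute is 1800 frames and the rest 1798 each; 2986 frames reaches minute 1, so 27 × 18 + 1 × 2 = 488 labels have been skipped so far.
Adding those back, label number 488500 + 488 = 488988 at 30 labels/s is 16299 s + 18 f = 4 h 31 min 39 s frame 18, i.e. 04:31:39;18.

04:31:39;18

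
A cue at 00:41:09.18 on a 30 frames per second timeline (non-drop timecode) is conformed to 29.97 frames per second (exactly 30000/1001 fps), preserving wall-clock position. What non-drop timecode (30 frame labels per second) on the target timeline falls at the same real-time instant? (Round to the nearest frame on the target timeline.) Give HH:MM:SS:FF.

00:41:07:04

Source frame index: (0×3600 + 41×60 + 9) × 30 + 18 = 74088.
Real time: 74088 / (30) = 12348/5 s.
Target frame: (12348/5) × (30000/1001) = 10584000/143 ≈ 74013.986 → 74014.
At 30 labels/s: frame 74014 → 00:41:07:04.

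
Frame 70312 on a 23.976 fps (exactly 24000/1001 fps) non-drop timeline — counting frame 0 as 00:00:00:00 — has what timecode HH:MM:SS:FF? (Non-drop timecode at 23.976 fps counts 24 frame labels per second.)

00:48:49:16

70312 ÷ 24 = 2929 full seconds, remainder 16 frames.
2929 s = 0 h 48 min 49 s.
Timecode: 00:48:49:16.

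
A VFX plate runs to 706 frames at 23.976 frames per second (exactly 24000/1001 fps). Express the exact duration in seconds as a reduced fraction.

353353/12000 seconds

Running time = 706 ÷ (24000/1001) = 706 × 1001/24000 = 353353/12000 s.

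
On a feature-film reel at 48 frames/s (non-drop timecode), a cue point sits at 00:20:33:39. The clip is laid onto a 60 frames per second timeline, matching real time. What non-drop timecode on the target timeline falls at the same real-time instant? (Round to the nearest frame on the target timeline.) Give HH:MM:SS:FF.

00:20:33:49

Source frame index: (0×3600 + 20×60 + 33) × 48 + 39 = 59223.
Real time: 59223 / (48) = 19741/16 s.
Target frame: (19741/16) × (60) = 296115/4 ≈ 74028.750 → 74029.
At 60 labels/s: frame 74029 → 00:20:33:49.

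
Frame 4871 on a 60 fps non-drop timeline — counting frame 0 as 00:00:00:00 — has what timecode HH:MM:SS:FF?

4871 ÷ 60 = 81 full seconds, remainder 11 frames.
81 s = 0 h 1 min 21 s.
Timecode: 00:01:21:11.

00:01:21:11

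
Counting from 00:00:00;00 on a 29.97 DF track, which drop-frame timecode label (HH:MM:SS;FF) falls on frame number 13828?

00:07:41;12

Each 10-minute DF block holds 10 × 60 × 30 − 9 × 2 = 17982 frames. 13828 ÷ 17982 → 0 full blocks, remainder 13828.
Within the partial block the first minute is 1800 frames and each further minute 1798, so 7 further minute boundaries passed. Total skipped labels = 18 × 0 + 2 × 7 = 14.
Non-drop label index = 13828 + 14 = 13842; at 30 labels/s that is 00:07:41:12, i.e. DF 00:07:41;12.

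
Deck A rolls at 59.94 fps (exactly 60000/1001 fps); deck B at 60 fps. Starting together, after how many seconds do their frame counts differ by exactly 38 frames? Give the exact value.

19019/30 seconds

The gap grows by |60 − 60000/1001| = 60/1001 frames per second.
Time for a 38-frame gap: 38 ÷ (60/1001) = 19019/30 s.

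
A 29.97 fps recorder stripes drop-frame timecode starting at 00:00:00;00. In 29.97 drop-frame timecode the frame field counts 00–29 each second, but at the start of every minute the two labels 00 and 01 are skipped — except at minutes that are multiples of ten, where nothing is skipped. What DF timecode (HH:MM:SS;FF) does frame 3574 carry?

Ten DF minutes hold 17982 frames, so frame 3574 lies in block 0 (frames 0–17981) with 3574 frames into that block.
The block's first minute is 1800 frames and the rest 1798 each; 3574 frames reaches minute 1, so 0 × 18 + 1 × 2 = 2 labels have been skipped so far.
Adding those back, label number 3574 + 2 = 3576 at 30 labels/s is 119 s + 6 f = 0 h 1 min 59 s frame 6, i.e. 00:01:59;06.

00:01:59;06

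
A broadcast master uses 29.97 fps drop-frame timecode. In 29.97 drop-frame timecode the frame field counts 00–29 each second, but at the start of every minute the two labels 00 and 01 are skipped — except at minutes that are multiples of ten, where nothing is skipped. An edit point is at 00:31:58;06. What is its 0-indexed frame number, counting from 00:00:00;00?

57490

Complete 10-minute blocks: 3, each 17982 frames → 53946.
Remaining 1 whole minute in the current block: 1800 + 0 × 1798 = 1800 frames.
Within the current minute: 58 × 30 + 6 − 2 = 1744 (labels ;00/;01 skipped at this minute). Total = 53946 + 1800 + 1744 = 57490.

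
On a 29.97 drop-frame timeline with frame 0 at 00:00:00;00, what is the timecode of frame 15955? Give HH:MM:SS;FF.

Ten DF minutes hold 17982 frames, so frame 15955 lies in block 0 (frames 0–17981) with 15955 frames into that block.
The block's first minute is 1800 frames and the rest 1798 each; 15955 frames reaches minute 8, so 0 × 18 + 8 × 2 = 16 labels have been skipped so far.
Adding those back, label number 15955 + 16 = 15971 at 30 labels/s is 532 s + 11 f = 0 h 8 min 52 s frame 11, i.e. 00:08:52;11.

00:08:52;11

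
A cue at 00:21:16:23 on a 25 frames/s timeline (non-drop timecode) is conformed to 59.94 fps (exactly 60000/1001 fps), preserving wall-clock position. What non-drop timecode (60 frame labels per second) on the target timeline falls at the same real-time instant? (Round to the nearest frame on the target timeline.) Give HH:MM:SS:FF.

00:21:15:39

Source frame index: (0×3600 + 21×60 + 16) × 25 + 23 = 31923.
Real time: 31923 / (25) = 31923/25 s.
Target frame: (31923/25) × (60000/1001) = 76615200/1001 ≈ 76538.661 → 76539.
At 60 labels/s: frame 76539 → 00:21:15:39.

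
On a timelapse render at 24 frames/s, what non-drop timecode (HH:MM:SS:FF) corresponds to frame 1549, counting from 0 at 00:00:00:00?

1549 ÷ 24 = 64 full seconds, remainder 13 frames.
64 s = 0 h 1 min 4 s.
Timecode: 00:01:04:13.

00:01:04:13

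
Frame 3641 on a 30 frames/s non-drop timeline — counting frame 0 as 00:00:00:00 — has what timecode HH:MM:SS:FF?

3641 ÷ 30 = 121 full seconds, remainder 11 frames.
121 s = 0 h 2 min 1 s.
Timecode: 00:02:01:11.

00:02:01:11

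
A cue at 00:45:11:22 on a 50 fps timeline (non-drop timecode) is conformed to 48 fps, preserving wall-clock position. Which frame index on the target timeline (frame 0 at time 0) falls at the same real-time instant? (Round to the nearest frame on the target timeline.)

Source frame index: (0×3600 + 45×60 + 11) × 50 + 22 = 135572.
Real time: 135572 / (50) = 67786/25 s.
Target frame: (67786/25) × (48) = 3253728/25 ≈ 130149.120 → 130149.

frame 130149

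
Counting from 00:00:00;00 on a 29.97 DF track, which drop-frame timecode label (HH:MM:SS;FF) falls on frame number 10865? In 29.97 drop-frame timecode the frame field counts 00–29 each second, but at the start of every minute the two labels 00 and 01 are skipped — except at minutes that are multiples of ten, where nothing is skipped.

Each 10-minute DF block holds 10 × 60 × 30 − 9 × 2 = 17982 frames. 10865 ÷ 17982 → 0 full blocks, remainder 10865.
Within the partial block the first minute is 1800 frames and each further minute 1798, so 6 further minute boundaries passed. Total skipped labels = 18 × 0 + 2 × 6 = 12.
Non-drop label index = 10865 + 12 = 10877; at 30 labels/s that is 00:06:02:17, i.e. DF 00:06:02;17.

00:06:02;17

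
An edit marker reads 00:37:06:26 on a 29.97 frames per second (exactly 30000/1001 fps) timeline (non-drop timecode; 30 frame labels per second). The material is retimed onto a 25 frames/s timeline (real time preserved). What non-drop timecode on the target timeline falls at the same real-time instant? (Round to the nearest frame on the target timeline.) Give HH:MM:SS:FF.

00:37:09:02

Source frame index: (0×3600 + 37×60 + 6) × 30 + 26 = 66806.
Real time: 66806 / (30000/1001) = 33436403/15000 s.
Target frame: (33436403/15000) × (25) = 33436403/600 ≈ 55727.338 → 55727.
At 25 labels/s: frame 55727 → 00:37:09:02.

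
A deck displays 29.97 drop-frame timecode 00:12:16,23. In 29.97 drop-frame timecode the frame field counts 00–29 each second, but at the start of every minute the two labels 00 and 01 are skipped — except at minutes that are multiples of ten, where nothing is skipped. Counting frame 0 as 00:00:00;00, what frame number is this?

22081

Complete 10-minute blocks: 1, each 17982 frames → 17982.
Remaining 2 whole minutes in the current block: 1800 + 1 × 1798 = 3598 frames.
Within the current minute: 16 × 30 + 23 − 2 = 501 (labels ;00/;01 skipped at this minute). Total = 17982 + 3598 + 501 = 22081.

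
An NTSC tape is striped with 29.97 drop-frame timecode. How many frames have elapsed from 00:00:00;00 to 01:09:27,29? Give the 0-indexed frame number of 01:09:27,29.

Complete 10-minute blocks: 6, each 17982 frames → 107892.
Remaining 9 whole minutes in the current block: 1800 + 8 × 1798 = 16184 frames.
Within the current minute: 27 × 30 + 29 − 2 = 837 (labels ;00/;01 skipped at this minute). Total = 107892 + 16184 + 837 = 124913.

124913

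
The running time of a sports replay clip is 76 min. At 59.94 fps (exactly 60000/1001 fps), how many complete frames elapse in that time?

273326 frames

76 min = 4560 s.
Frames = 4560 × 60000/1001 = 273600000/1001 ≈ 273326.6733.
Complete frames: 273326.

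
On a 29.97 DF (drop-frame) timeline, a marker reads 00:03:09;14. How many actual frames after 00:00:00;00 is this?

5678

Complete 10-minute blocks: 0, each 17982 frames → 0.
Remaining 3 whole minutes in the current block: 1800 + 2 × 1798 = 5396 frames.
Within the current minute: 9 × 30 + 14 − 2 = 282 (labels ;00/;01 skipped at this minute). Total = 0 + 5396 + 282 = 5678.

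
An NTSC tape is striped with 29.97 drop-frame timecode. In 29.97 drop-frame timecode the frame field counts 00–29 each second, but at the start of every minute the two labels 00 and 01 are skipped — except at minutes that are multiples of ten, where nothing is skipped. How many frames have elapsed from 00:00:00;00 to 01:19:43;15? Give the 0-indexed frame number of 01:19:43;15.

Complete 10-minute blocks: 7, each 17982 frames → 125874.
Remaining 9 whole minutes in the current block: 1800 + 8 × 1798 = 16184 frames.
Within the current minute: 43 × 30 + 15 − 2 = 1303 (labels ;00/;01 skipped at this minute). Total = 125874 + 16184 + 1303 = 143361.

143361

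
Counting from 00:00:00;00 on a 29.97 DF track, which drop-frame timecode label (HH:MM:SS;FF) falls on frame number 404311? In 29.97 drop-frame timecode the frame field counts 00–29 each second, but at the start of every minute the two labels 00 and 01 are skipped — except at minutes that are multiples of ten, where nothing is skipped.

03:44:50;15

Each 10-minute DF block holds 10 × 60 × 30 − 9 × 2 = 17982 frames. 404311 ÷ 17982 → 22 full blocks, remainder 8707.
Within the partial block the first minute is 1800 frames and each further minute 1798, so 4 further minute boundaries passed. Total skipped labels = 18 × 22 + 2 × 4 = 404.
Non-drop label index = 404311 + 404 = 404715; at 30 labels/s that is 03:44:50:15, i.e. DF 03:44:50;15.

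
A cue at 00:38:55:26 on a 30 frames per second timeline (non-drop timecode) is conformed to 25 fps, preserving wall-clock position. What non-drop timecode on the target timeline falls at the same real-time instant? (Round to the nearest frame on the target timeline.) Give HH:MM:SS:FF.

Source frame index: (0×3600 + 38×60 + 55) × 30 + 26 = 70076.
Real time: 70076 / (30) = 35038/15 s.
Target frame: (35038/15) × (25) = 175190/3 ≈ 58396.667 → 58397.
At 25 labels/s: frame 58397 → 00:38:55:22.

00:38:55:22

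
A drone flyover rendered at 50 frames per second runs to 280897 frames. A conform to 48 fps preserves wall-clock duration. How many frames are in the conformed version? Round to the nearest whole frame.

Frames at target rate = 280897 × (48) / (50) = 6741528/25 ≈ 269661.120.
Nearest whole frame: 269661.

269661 frames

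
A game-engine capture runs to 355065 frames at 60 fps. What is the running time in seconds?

5917.75 seconds

Running time = 355065 / (60) = 5917.75 s.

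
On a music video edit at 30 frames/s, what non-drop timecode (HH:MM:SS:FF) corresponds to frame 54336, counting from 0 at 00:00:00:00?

00:30:11:06

54336 ÷ 30 = 1811 full seconds, remainder 6 frames.
1811 s = 0 h 30 min 11 s.
Timecode: 00:30:11:06.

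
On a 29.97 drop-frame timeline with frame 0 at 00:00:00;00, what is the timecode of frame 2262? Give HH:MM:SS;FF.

Ten DF minutes hold 17982 frames, so frame 2262 lies in block 0 (frames 0–17981) with 2262 frames into that block.
The block's first minute is 1800 frames and the rest 1798 each; 2262 frames reaches minute 1, so 0 × 18 + 1 × 2 = 2 labels have been skipped so far.
Adding those back, label number 2262 + 2 = 2264 at 30 labels/s is 75 s + 14 f = 0 h 1 min 15 s frame 14, i.e. 00:01:15;14.

00:01:15;14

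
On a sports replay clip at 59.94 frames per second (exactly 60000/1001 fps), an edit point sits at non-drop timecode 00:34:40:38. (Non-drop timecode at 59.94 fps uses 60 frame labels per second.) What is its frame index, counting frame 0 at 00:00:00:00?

124838

Total seconds to the label: (0 × 3600 + 34 × 60 + 40) = 2080.
Frame index = 2080 × 60 + 38 = 124838.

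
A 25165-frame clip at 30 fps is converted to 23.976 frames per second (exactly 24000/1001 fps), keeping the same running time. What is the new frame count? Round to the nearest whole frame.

20112 frames

Frames at target rate = 25165 × (24000/1001) / (30) = 2876000/143 ≈ 20111.888.
Nearest whole frame: 20112.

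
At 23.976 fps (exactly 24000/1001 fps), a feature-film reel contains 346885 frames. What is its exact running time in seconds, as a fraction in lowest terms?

Running time = 346885 ÷ (24000/1001) = 346885 × 1001/24000 = 69446377/4800 s.

69446377/4800 seconds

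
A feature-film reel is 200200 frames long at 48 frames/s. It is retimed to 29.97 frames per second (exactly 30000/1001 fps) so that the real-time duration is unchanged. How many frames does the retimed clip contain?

125000 frames

Target frames = source frames × (target rate / source rate) = 200200 × (30000/1001)/(48) = 200200 × 625/1001 = 125000.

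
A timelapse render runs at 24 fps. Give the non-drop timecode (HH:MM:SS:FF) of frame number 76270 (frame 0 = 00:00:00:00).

00:52:57:22

76270 ÷ 24 = 3177 full seconds, remainder 22 frames.
3177 s = 0 h 52 min 57 s.
Timecode: 00:52:57:22.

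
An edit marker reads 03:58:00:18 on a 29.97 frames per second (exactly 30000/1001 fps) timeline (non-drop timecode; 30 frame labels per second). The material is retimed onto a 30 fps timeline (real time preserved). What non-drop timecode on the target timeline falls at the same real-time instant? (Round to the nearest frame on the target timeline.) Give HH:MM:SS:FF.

03:58:14:26

Source frame index: (3×3600 + 58×60 + 0) × 30 + 18 = 428418.
Real time: 428418 / (30000/1001) = 71474403/5000 s.
Target frame: (71474403/5000) × (30) = 214423209/500 ≈ 428846.418 → 428846.
At 30 labels/s: frame 428846 → 03:58:14:26.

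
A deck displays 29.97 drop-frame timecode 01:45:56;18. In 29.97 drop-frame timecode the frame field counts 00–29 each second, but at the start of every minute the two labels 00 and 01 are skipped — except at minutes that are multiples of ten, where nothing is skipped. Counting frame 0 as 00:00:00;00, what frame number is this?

190508

Complete 10-minute blocks: 10, each 17982 frames → 179820.
Remaining 5 whole minutes in the current block: 1800 + 4 × 1798 = 8992 frames.
Within the current minute: 56 × 30 + 18 − 2 = 1696 (labels ;00/;01 skipped at this minute). Total = 179820 + 8992 + 1696 = 190508.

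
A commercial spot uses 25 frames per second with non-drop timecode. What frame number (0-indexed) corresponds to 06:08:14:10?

552360

Total seconds to the label: (6 × 3600 + 8 × 60 + 14) = 22094.
Frame index = 22094 × 25 + 10 = 552360.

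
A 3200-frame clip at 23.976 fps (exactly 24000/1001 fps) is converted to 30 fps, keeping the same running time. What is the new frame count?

4004 frames

Target frames = source frames × (target rate / source rate) = 3200 × (30)/(24000/1001) = 3200 × 1001/800 = 4004.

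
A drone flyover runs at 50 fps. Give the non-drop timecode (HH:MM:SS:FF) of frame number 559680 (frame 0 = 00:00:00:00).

03:06:33:30

559680 ÷ 50 = 11193 full seconds, remainder 30 frames.
11193 s = 3 h 6 min 33 s.
Timecode: 03:06:33:30.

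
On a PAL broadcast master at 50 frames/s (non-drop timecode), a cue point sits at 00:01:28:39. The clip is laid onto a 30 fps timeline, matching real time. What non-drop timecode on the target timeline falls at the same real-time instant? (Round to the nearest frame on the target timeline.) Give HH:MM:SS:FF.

Source frame index: (0×3600 + 1×60 + 28) × 50 + 39 = 4439.
Real time: 4439 / (50) = 4439/50 s.
Target frame: (4439/50) × (30) = 13317/5 ≈ 2663.400 → 2663.
At 30 labels/s: frame 2663 → 00:01:28:23.

00:01:28:23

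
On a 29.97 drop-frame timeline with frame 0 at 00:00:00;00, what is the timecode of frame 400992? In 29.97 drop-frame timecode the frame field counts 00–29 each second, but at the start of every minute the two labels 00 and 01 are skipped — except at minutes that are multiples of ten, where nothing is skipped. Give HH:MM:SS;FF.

03:42:59;22

Each 10-minute DF block holds 10 × 60 × 30 − 9 × 2 = 17982 frames. 400992 ÷ 17982 → 22 full blocks, remainder 5388.
Within the partial block the first minute is 1800 frames and each further minute 1798, so 2 further minute boundaries passed. Total skipped labels = 18 × 22 + 2 × 2 = 400.
Non-drop label index = 400992 + 400 = 401392; at 30 labels/s that is 03:42:59:22, i.e. DF 03:42:59;22.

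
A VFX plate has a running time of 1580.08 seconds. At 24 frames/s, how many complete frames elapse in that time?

37921 frames

Frames = 1580.08 × 24 = 948048/25 ≈ 37921.9200.
Complete frames: 37921.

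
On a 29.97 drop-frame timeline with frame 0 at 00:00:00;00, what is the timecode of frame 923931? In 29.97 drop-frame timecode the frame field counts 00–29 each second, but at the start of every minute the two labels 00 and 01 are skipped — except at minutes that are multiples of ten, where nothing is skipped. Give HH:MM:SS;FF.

Ten DF minutes hold 17982 frames, so frame 923931 lies in block 51 (frames 917082–935063) with 6849 frames into that block.
The block's first minute is 1800 frames and the rest 1798 each; 6849 frames reaches minute 3, so 51 × 18 + 3 × 2 = 924 labels have been skipped so far.
Adding those back, label number 923931 + 924 = 924855 at 30 labels/s is 30828 s + 15 f = 8 h 33 min 48 s frame 15, i.e. 08:33:48;15.

08:33:48;15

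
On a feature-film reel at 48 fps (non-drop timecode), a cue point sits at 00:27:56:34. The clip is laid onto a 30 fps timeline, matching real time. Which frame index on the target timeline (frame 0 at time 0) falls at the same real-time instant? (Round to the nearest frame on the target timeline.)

Source frame index: (0×3600 + 27×60 + 56) × 48 + 34 = 80482.
Real time: 80482 / (48) = 40241/24 s.
Target frame: (40241/24) × (30) = 201205/4 ≈ 50301.250 → 50301.

frame 50301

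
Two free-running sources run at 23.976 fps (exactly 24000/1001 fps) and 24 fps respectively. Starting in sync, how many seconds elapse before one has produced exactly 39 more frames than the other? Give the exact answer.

1626.625 seconds

The gap grows by |24 − 24000/1001| = 24/1001 frames per second.
Time for a 39-frame gap: 39 ÷ (24/1001) = 1626.625 s.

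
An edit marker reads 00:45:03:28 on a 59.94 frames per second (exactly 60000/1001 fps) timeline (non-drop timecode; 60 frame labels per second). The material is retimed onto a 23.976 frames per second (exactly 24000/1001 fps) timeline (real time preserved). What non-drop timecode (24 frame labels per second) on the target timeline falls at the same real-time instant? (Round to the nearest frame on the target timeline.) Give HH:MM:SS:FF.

Source frame index: (0×3600 + 45×60 + 3) × 60 + 28 = 162208.
Real time: 162208 / (60000/1001) = 5074069/1875 s.
Target frame: (5074069/1875) × (24000/1001) = 324416/5 ≈ 64883.200 → 64883.
At 24 labels/s: frame 64883 → 00:45:03:11.

00:45:03:11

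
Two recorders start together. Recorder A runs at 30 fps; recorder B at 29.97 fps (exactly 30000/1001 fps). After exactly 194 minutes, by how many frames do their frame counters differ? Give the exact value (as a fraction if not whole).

349200/1001 frames

194 min = 11640 s.
A emits 30 × 11640 = 349200 frames; B emits 30000/1001 × 11640 = 349200000/1001.
Difference = 349200/1001 frames (≈ 348.8511); B is behind A.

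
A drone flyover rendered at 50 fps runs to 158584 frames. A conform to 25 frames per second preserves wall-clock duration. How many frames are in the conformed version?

79292 frames

Target frames = source frames × (target rate / source rate) = 158584 × (25)/(50) = 158584 × 1/2 = 79292.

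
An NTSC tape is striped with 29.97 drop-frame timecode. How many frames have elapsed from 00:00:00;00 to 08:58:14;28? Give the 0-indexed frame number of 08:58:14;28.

967878

Complete 10-minute blocks: 53, each 17982 frames → 953046.
Remaining 8 whole minutes in the current block: 1800 + 7 × 1798 = 14386 frames.
Within the current minute: 14 × 30 + 28 − 2 = 446 (labels ;00/;01 skipped at this minute). Total = 953046 + 14386 + 446 = 967878.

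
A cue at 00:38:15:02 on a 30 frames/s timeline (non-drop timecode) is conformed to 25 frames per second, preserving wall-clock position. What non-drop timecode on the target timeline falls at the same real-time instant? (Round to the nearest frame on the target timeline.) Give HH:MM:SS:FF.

Source frame index: (0×3600 + 38×60 + 15) × 30 + 2 = 68852.
Real time: 68852 / (30) = 34426/15 s.
Target frame: (34426/15) × (25) = 172130/3 ≈ 57376.667 → 57377.
At 25 labels/s: frame 57377 → 00:38:15:02.

00:38:15:02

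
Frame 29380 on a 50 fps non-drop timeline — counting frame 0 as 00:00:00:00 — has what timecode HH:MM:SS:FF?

00:09:47:30

29380 ÷ 50 = 587 full seconds, remainder 30 frames.
587 s = 0 h 9 min 47 s.
Timecode: 00:09:47:30.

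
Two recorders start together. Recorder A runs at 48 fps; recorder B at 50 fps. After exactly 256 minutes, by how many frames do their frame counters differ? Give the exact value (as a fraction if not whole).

256 min = 15360 s.
A emits 48 × 15360 = 737280 frames; B emits 50 × 15360 = 768000.
Difference = 30720 frames; B is ahead of A.

30720 frames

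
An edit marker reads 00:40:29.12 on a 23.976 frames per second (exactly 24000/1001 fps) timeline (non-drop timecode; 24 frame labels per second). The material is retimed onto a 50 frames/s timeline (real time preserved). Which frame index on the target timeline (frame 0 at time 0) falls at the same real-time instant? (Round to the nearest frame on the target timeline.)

Source frame index: (0×3600 + 40×60 + 29) × 24 + 12 = 58308.
Real time: 58308 / (24000/1001) = 4863859/2000 s.
Target frame: (4863859/2000) × (50) = 4863859/40 ≈ 121596.475 → 121596.

frame 121596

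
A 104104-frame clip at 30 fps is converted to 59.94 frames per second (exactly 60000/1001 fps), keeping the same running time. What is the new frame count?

208000 frames

Target frames = source frames × (target rate / source rate) = 104104 × (60000/1001)/(30) = 104104 × 2000/1001 = 208000.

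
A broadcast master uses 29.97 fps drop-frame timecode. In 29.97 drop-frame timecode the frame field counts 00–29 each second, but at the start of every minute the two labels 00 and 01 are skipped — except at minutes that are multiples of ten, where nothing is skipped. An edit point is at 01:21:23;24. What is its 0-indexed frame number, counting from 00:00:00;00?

146368

As if non-drop at 30 labels/s: (1 × 3600 + 21 × 60 + 23) × 30 + 24 = 146514.
Minute boundaries passed: 81; those not divisible by 10: 81 − 8 = 73; dropped labels = 2 × 73 = 146.
Actual frame index = 146514 − 146 = 146368.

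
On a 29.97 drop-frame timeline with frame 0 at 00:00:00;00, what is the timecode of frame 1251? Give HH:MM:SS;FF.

Each 10-minute DF block holds 10 × 60 × 30 − 9 × 2 = 17982 frames. 1251 ÷ 17982 → 0 full blocks, remainder 1251.
Within the partial block the first minute is 1800 frames and each further minute 1798, so 0 further minute boundaries passed. Total skipped labels = 18 × 0 + 2 × 0 = 0.
Non-drop label index = 1251 + 0 = 1251; at 30 labels/s that is 00:00:41:21, i.e. DF 00:00:41;21.

00:00:41;21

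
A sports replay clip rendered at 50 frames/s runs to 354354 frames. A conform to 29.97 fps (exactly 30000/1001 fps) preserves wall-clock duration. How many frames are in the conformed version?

212400 frames

Target frames = source frames × (target rate / source rate) = 354354 × (30000/1001)/(50) = 354354 × 600/1001 = 212400.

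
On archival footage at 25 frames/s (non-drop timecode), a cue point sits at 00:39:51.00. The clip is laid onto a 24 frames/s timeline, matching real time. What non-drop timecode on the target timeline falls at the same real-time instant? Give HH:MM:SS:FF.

Source frame index: (0×3600 + 39×60 + 51) × 25 + 0 = 59775.
Real time: 59775 / (25) = 2391 s.
Target frame: (2391) × (24) = 57384.
At 24 labels/s: frame 57384 → 00:39:51:00.

00:39:51:00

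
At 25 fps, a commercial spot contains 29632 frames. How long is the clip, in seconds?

Running time = 29632 / (25) = 1185.28 s.

1185.28 seconds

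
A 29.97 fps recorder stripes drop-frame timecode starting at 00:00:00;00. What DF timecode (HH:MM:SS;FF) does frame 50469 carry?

00:28:04;01

Ten DF minutes hold 17982 frames, so frame 50469 lies in block 2 (frames 35964–53945) with 14505 frames into that block.
The block's first minute is 1800 frames and the rest 1798 each; 14505 frames reaches minute 8, so 2 × 18 + 8 × 2 = 52 labels have been skipped so far.
Adding those back, label number 50469 + 52 = 50521 at 30 labels/s is 1684 s + 1 f = 0 h 28 min 4 s frame 1, i.e. 00:28:04;01.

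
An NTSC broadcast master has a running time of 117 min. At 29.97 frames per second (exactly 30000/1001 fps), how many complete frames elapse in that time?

117 min = 7020 s.
Frames = 7020 × 30000/1001 = 16200000/77 ≈ 210389.6104.
Complete frames: 210389.

210389 frames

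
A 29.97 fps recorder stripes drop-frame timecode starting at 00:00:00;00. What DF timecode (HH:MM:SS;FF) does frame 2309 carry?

00:01:17;01

Each 10-minute DF block holds 10 × 60 × 30 − 9 × 2 = 17982 frames. 2309 ÷ 17982 → 0 full blocks, remainder 2309.
Within the partial block the first minute is 1800 frames and each further minute 1798, so 1 further minute boundary passed. Total skipped labels = 18 × 0 + 2 × 1 = 2.
Non-drop label index = 2309 + 2 = 2311; at 30 labels/s that is 00:01:17:01, i.e. DF 00:01:17;01.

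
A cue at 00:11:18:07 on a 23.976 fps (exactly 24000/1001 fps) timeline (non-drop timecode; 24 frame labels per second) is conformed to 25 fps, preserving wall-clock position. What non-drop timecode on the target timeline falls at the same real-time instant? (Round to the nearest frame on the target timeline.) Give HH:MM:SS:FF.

00:11:18:24

Source frame index: (0×3600 + 11×60 + 18) × 24 + 7 = 16279.
Real time: 16279 / (24000/1001) = 16295279/24000 s.
Target frame: (16295279/24000) × (25) = 16295279/960 ≈ 16974.249 → 16974.
At 25 labels/s: frame 16974 → 00:11:18:24.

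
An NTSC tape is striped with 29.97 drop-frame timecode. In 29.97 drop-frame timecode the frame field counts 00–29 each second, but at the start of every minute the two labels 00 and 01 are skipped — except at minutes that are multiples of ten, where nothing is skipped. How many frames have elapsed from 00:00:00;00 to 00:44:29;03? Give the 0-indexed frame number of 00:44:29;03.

As if non-drop at 30 labels/s: (0 × 3600 + 44 × 60 + 29) × 30 + 3 = 80073.
Minute boundaries passed: 44; those not divisible by 10: 44 − 4 = 40; dropped labels = 2 × 40 = 80.
Actual frame index = 80073 − 80 = 79993.

79993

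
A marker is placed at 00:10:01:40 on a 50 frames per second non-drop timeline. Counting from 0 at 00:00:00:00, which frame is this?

Total seconds to the label: (0 × 3600 + 10 × 60 + 1) = 601.
Frame index = 601 × 50 + 40 = 30090.

frame 30090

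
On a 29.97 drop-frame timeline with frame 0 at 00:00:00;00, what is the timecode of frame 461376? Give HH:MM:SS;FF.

04:16:34;18

Ten DF minutes hold 17982 frames, so frame 461376 lies in block 25 (frames 449550–467531) with 11826 frames into that block.
The block's first minute is 1800 frames and the rest 1798 each; 11826 frames reaches minute 6, so 25 × 18 + 6 × 2 = 462 labels have been skipped so far.
Adding those back, label number 461376 + 462 = 461838 at 30 labels/s is 15394 s + 18 f = 4 h 16 min 34 s frame 18, i.e. 04:16:34;18.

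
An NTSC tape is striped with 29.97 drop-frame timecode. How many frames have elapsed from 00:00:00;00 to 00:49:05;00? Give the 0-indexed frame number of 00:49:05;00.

Complete 10-minute blocks: 4, each 17982 frames → 71928.
Remaining 9 whole minutes in the current block: 1800 + 8 × 1798 = 16184 frames.
Within the current minute: 5 × 30 + 0 − 2 = 148 (labels ;00/;01 skipped at this minute). Total = 71928 + 16184 + 148 = 88260.

88260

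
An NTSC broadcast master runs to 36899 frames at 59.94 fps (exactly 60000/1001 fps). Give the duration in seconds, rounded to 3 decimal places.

Running time = 36899 × 1001/60000 = 36935899/60000 s ≈ 615.598 s.

615.598 seconds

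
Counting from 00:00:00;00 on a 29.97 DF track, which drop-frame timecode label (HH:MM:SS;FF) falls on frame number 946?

Ten DF minutes hold 17982 frames, so frame 946 lies in block 0 (frames 0–17981) with 946 frames into that block.
The block's first minute is 1800 frames and the rest 1798 each; 946 frames reaches minute 0, so 0 × 18 + 0 × 2 = 0 labels have been skipped so far.
Adding those back, label number 946 + 0 = 946 at 30 labels/s is 31 s + 16 f = 0 h 0 min 31 s frame 16, i.e. 00:00:31;16.

00:00:31;16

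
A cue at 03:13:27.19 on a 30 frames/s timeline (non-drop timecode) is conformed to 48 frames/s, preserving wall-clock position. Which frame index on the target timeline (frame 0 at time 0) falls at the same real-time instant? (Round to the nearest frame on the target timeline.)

frame 557166

Source frame index: (3×3600 + 13×60 + 27) × 30 + 19 = 348229.
Real time: 348229 / (30) = 348229/30 s.
Target frame: (348229/30) × (48) = 2785832/5 ≈ 557166.400 → 557166.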